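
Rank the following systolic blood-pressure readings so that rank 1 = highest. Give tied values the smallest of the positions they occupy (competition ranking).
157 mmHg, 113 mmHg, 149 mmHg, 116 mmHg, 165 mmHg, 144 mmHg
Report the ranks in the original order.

Sorted (descending): 165, 157, 149, 144, 116, 113
No ties — each value takes its position as its rank.

2, 6, 3, 5, 1, 4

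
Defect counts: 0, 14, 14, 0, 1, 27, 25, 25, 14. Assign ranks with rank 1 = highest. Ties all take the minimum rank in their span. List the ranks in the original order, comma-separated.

8, 4, 4, 8, 7, 1, 2, 2, 4

Sorted (descending): 27, 25, 25, 14, 14, 14, 1, 0, 0
The 2 values of 25 occupy positions 2–3 → each gets rank 2.
The 3 values of 14 occupy positions 4–6 → each gets rank 4.
The 2 values of 0 occupy positions 8–9 → each gets rank 8.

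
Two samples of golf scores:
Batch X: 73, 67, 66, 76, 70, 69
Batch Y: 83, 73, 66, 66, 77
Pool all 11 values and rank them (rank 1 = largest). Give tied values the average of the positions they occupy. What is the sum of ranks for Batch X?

Sorted (descending): 83, 77, 76, 73, 73, 70, 69, 67, 66, 66, 66
The 2 values of 73 occupy positions 4–5 → average rank (4+5)/2 = 4.5.
The 3 values of 66 occupy positions 9–11 → average rank 10.
Batch X values → pooled ranks: 73→4.5, 67→8, 66→10, 76→3, 70→6, 69→7
Rank sum = 4.5 + 8 + 10 + 3 + 6 + 7 = 38.5

38.5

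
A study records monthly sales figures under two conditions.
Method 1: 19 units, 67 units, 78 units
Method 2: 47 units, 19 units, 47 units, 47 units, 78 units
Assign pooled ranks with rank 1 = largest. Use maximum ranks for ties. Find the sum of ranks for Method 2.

28

Sorted (descending): 78, 78, 67, 47, 47, 47, 19, 19
The 2 values of 78 occupy positions 1–2 → each gets rank 2.
The 3 values of 47 occupy positions 4–6 → each gets rank 6.
The 2 values of 19 occupy positions 7–8 → each gets rank 8.
Method 2 values → pooled ranks: 47→6, 19→8, 47→6, 47→6, 78→2
Rank sum = 6 + 8 + 6 + 6 + 2 = 28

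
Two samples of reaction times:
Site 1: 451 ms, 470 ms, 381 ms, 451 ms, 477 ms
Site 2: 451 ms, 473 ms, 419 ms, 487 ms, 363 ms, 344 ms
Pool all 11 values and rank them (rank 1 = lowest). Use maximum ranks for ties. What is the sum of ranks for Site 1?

Sorted (ascending): 344, 363, 381, 419, 451, 451, 451, 470, 473, 477, 487
The 3 values of 451 occupy positions 5–7 → each gets rank 7.
Site 1 values → pooled ranks: 451→7, 470→8, 381→3, 451→7, 477→10
Rank sum = 7 + 8 + 3 + 7 + 10 = 35

35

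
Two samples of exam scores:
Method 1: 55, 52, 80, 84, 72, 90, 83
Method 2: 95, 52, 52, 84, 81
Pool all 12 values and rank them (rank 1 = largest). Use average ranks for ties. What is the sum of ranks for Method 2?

32.5

Sorted (descending): 95, 90, 84, 84, 83, 81, 80, 72, 55, 52, 52, 52
The 2 values of 84 occupy positions 3–4 → average rank (3+4)/2 = 3.5.
The 3 values of 52 occupy positions 10–12 → average rank 11.
Method 2 values → pooled ranks: 95→1, 52→11, 52→11, 84→3.5, 81→6
Rank sum = 1 + 11 + 11 + 3.5 + 6 = 32.5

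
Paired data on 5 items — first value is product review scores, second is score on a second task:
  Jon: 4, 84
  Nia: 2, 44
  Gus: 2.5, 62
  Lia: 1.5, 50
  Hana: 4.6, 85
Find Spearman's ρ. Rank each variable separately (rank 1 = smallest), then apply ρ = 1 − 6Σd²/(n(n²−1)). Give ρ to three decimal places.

Ranks of variable 1: 4, 2, 3, 1, 5
Ranks of variable 2: 4, 1, 3, 2, 5
d = r₁ − r₂: 0, 1, 0, -1, 0
d²: 0, 1, 0, 1, 0; Σd² = 2
ρ = 1 − 6·2/(5·24) = 1 − 12/120 = 0.900

0.900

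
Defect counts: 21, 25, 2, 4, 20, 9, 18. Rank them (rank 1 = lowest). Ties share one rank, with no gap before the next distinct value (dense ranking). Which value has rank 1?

2

Sorted (ascending): 2, 4, 9, 18, 20, 21, 25
No ties — each value takes its position as its rank.
Rank 1 → value 2.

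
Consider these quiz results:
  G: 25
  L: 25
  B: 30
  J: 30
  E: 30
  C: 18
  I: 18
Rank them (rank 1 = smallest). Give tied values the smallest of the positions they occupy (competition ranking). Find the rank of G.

Sorted (ascending): 18, 18, 25, 25, 30, 30, 30
The 2 values of 18 occupy positions 1–2 → each gets rank 1.
The 2 values of 25 occupy positions 3–4 → each gets rank 3.
The 3 values of 30 occupy positions 5–7 → each gets rank 5.
G has value 25 → rank 3.

3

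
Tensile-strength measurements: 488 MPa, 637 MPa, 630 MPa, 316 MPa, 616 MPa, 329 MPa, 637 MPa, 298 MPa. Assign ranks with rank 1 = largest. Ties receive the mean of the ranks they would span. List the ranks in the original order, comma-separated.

Sorted (descending): 637, 637, 630, 616, 488, 329, 316, 298
The 2 values of 637 occupy positions 1–2 → average rank (1+2)/2 = 1.5.

5, 1.5, 3, 7, 4, 6, 1.5, 8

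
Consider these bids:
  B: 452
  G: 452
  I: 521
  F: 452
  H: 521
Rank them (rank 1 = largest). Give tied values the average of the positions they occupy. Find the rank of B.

Sorted (descending): 521, 521, 452, 452, 452
The 2 values of 521 occupy positions 1–2 → average rank (1+2)/2 = 1.5.
The 3 values of 452 occupy positions 3–5 → average rank 4.
B has value 452 → rank 4.

4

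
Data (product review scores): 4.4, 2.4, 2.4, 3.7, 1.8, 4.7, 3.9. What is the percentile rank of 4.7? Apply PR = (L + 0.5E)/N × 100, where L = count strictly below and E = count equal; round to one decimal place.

N = 7.
Strictly below 4.7: 6. Equal to 4.7: 1.
PR = (6 + 0.5·1)/7 × 100 = 92.9

92.9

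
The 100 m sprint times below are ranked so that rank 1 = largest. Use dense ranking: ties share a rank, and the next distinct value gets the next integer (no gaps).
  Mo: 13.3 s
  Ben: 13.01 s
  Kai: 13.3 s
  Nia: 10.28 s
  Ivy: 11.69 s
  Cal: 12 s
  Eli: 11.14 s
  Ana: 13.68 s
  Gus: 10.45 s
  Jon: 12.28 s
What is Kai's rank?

Sorted (descending): 13.68, 13.3, 13.3, 13.01, 12.28, 12, 11.69, 11.14, 10.45, 10.28
The 2 values of 13.3 share dense rank 2.
Remaining distinct values take the next consecutive integers.
Kai has value 13.3 s → rank 2.

2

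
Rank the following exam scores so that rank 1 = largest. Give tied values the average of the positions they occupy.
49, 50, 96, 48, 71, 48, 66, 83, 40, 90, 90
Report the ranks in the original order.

8, 7, 1, 9.5, 5, 9.5, 6, 4, 11, 2.5, 2.5

Sorted (descending): 96, 90, 90, 83, 71, 66, 50, 49, 48, 48, 40
The 2 values of 90 occupy positions 2–3 → average rank (2+3)/2 = 2.5.
The 2 values of 48 occupy positions 9–10 → average rank (9+10)/2 = 9.5.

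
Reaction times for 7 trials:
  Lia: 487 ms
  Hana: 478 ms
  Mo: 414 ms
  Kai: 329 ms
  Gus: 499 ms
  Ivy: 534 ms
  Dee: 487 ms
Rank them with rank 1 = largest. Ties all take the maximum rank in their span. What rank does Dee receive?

4

Sorted (descending): 534, 499, 487, 487, 478, 414, 329
The 2 values of 487 occupy positions 3–4 → each gets rank 4.
Dee has value 487 ms → rank 4.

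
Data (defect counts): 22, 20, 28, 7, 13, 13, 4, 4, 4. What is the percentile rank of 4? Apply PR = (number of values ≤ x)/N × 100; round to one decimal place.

33.3

N = 9.
Strictly below 4: 0. Equal to 4: 3.
PR = 3/9 × 100 = 33.3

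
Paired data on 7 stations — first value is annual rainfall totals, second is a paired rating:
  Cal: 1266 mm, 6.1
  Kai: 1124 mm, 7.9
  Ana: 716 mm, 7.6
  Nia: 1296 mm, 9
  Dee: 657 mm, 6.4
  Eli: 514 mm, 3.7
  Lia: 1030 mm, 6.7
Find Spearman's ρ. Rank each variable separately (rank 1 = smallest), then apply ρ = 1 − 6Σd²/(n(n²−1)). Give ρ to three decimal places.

Ranks of variable 1: 6, 5, 3, 7, 2, 1, 4
Ranks of variable 2: 2, 6, 5, 7, 3, 1, 4
d = r₁ − r₂: 4, -1, -2, 0, -1, 0, 0
d²: 16, 1, 4, 0, 1, 0, 0; Σd² = 22
ρ = 1 − 6·22/(7·48) = 1 − 132/336 = 0.607

0.607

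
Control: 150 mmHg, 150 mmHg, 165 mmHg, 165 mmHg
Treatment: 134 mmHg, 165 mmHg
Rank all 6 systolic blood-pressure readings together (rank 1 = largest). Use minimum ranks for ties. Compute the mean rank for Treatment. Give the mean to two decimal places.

3.50

Sorted (descending): 165, 165, 165, 150, 150, 134
The 3 values of 165 occupy positions 1–3 → each gets rank 1.
The 2 values of 150 occupy positions 4–5 → each gets rank 4.
Treatment values → pooled ranks: 134→6, 165→1
Mean rank = (6 + 1) / 2 = 3.50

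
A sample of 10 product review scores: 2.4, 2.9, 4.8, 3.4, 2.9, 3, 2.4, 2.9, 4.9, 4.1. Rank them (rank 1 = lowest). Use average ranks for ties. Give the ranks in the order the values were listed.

Sorted (ascending): 2.4, 2.4, 2.9, 2.9, 2.9, 3, 3.4, 4.1, 4.8, 4.9
The 2 values of 2.4 occupy positions 1–2 → average rank (1+2)/2 = 1.5.
The 3 values of 2.9 occupy positions 3–5 → average rank 4.

1.5, 4, 9, 7, 4, 6, 1.5, 4, 10, 8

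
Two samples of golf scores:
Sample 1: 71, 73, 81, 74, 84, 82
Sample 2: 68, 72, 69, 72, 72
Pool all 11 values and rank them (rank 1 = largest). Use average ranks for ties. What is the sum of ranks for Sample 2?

42

Sorted (descending): 84, 82, 81, 74, 73, 72, 72, 72, 71, 69, 68
The 3 values of 72 occupy positions 6–8 → average rank 7.
Sample 2 values → pooled ranks: 68→11, 72→7, 69→10, 72→7, 72→7
Rank sum = 11 + 7 + 10 + 7 + 7 = 42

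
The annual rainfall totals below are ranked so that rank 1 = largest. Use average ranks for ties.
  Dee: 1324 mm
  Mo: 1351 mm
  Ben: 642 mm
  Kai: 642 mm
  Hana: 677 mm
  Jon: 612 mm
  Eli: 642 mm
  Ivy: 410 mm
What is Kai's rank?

5

Sorted (descending): 1351, 1324, 677, 642, 642, 642, 612, 410
The 3 values of 642 occupy positions 4–6 → average rank 5.
Kai has value 642 mm → rank 5.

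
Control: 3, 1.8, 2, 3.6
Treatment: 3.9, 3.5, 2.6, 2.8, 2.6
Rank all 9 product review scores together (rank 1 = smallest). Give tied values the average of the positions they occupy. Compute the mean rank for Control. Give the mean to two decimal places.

4.25

Sorted (ascending): 1.8, 2, 2.6, 2.6, 2.8, 3, 3.5, 3.6, 3.9
The 2 values of 2.6 occupy positions 3–4 → average rank (3+4)/2 = 3.5.
Control values → pooled ranks: 3→6, 1.8→1, 2→2, 3.6→8
Mean rank = (6 + 1 + 2 + 8) / 4 = 4.25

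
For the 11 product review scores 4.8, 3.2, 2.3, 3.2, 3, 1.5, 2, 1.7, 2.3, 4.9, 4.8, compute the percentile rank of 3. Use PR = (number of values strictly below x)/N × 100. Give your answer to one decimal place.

45.5

N = 11.
Strictly below 3: 5. Equal to 3: 1.
PR = 5/11 × 100 = 45.5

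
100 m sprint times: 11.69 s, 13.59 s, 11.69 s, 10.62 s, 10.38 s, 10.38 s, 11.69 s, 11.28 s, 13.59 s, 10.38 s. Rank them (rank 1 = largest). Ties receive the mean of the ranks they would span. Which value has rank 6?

11.28

Sorted (descending): 13.59, 13.59, 11.69, 11.69, 11.69, 11.28, 10.62, 10.38, 10.38, 10.38
The 2 values of 13.59 occupy positions 1–2 → average rank (1+2)/2 = 1.5.
The 3 values of 11.69 occupy positions 3–5 → average rank 4.
The 3 values of 10.38 occupy positions 8–10 → average rank 9.
Rank 6 → value 11.28.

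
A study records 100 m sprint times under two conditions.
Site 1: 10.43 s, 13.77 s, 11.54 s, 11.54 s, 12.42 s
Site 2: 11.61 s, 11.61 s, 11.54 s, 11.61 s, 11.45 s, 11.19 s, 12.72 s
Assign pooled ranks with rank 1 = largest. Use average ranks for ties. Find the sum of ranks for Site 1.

Sorted (descending): 13.77, 12.72, 12.42, 11.61, 11.61, 11.61, 11.54, 11.54, 11.54, 11.45, 11.19, 10.43
The 3 values of 11.61 occupy positions 4–6 → average rank 5.
The 3 values of 11.54 occupy positions 7–9 → average rank 8.
Site 1 values → pooled ranks: 10.43→12, 13.77→1, 11.54→8, 11.54→8, 12.42→3
Rank sum = 12 + 1 + 8 + 8 + 3 = 32

32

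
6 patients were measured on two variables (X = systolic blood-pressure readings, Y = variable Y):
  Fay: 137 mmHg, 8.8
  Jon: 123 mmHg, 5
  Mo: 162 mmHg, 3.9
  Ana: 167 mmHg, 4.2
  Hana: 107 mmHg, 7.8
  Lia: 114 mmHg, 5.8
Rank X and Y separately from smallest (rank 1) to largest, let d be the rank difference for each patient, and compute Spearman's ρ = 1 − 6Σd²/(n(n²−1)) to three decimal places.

Ranks of variable 1: 4, 3, 5, 6, 1, 2
Ranks of variable 2: 6, 3, 1, 2, 5, 4
d = r₁ − r₂: -2, 0, 4, 4, -4, -2
d²: 4, 0, 16, 16, 16, 4; Σd² = 56
ρ = 1 − 6·56/(6·35) = 1 − 336/210 = -0.600

-0.600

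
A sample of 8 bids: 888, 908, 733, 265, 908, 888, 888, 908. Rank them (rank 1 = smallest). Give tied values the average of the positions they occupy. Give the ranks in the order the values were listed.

Sorted (ascending): 265, 733, 888, 888, 888, 908, 908, 908
The 3 values of 888 occupy positions 3–5 → average rank 4.
The 3 values of 908 occupy positions 6–8 → average rank 7.

4, 7, 2, 1, 7, 4, 4, 7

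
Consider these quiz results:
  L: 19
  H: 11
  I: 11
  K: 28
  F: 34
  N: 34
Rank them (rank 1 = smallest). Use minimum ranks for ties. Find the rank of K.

4

Sorted (ascending): 11, 11, 19, 28, 34, 34
The 2 values of 11 occupy positions 1–2 → each gets rank 1.
The 2 values of 34 occupy positions 5–6 → each gets rank 5.
K has value 28 → rank 4.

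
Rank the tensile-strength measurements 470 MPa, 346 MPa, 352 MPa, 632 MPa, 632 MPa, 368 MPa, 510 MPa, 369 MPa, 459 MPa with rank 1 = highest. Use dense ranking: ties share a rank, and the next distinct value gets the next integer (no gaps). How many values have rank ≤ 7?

8

Sorted (descending): 632, 632, 510, 470, 459, 369, 368, 352, 346
The 2 values of 632 share dense rank 1.
Remaining distinct values take the next consecutive integers.
Ranks ≤ 7: {1, 1, 2, 3, 4, 5, 6, 7} → 8 values.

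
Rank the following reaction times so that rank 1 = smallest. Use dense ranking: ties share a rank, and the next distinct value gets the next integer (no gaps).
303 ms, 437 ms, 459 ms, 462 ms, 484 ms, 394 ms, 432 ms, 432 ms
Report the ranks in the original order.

1, 4, 5, 6, 7, 2, 3, 3

Sorted (ascending): 303, 394, 432, 432, 437, 459, 462, 484
The 2 values of 432 share dense rank 3.
Remaining distinct values take the next consecutive integers.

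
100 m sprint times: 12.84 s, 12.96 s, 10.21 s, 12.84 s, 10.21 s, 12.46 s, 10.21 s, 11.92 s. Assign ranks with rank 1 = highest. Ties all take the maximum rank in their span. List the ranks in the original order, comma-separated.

Sorted (descending): 12.96, 12.84, 12.84, 12.46, 11.92, 10.21, 10.21, 10.21
The 2 values of 12.84 occupy positions 2–3 → each gets rank 3.
The 3 values of 10.21 occupy positions 6–8 → each gets rank 8.

3, 1, 8, 3, 8, 4, 8, 5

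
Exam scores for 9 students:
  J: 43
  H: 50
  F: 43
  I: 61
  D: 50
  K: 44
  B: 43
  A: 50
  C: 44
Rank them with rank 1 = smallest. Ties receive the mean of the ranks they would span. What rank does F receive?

2

Sorted (ascending): 43, 43, 43, 44, 44, 50, 50, 50, 61
The 3 values of 43 occupy positions 1–3 → average rank 2.
The 2 values of 44 occupy positions 4–5 → average rank (4+5)/2 = 4.5.
The 3 values of 50 occupy positions 6–8 → average rank 7.
F has value 43 → rank 2.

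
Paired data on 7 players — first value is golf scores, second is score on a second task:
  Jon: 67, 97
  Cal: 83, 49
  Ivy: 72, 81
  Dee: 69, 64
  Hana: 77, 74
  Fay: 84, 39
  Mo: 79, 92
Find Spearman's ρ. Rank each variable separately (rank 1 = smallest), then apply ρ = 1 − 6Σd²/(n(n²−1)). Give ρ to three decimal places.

Ranks of variable 1: 1, 6, 3, 2, 4, 7, 5
Ranks of variable 2: 7, 2, 5, 3, 4, 1, 6
d = r₁ − r₂: -6, 4, -2, -1, 0, 6, -1
d²: 36, 16, 4, 1, 0, 36, 1; Σd² = 94
ρ = 1 − 6·94/(7·48) = 1 − 564/336 = -0.679

-0.679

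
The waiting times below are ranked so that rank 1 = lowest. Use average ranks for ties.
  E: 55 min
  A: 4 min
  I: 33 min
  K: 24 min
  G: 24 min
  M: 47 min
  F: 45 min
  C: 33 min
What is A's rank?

1

Sorted (ascending): 4, 24, 24, 33, 33, 45, 47, 55
The 2 values of 24 occupy positions 2–3 → average rank (2+3)/2 = 2.5.
The 2 values of 33 occupy positions 4–5 → average rank (4+5)/2 = 4.5.
A has value 4 min → rank 1.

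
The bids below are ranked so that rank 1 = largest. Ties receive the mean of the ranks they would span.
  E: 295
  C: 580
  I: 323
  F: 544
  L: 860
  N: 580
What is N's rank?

2.5

Sorted (descending): 860, 580, 580, 544, 323, 295
The 2 values of 580 occupy positions 2–3 → average rank (2+3)/2 = 2.5.
N has value 580 → rank 2.5.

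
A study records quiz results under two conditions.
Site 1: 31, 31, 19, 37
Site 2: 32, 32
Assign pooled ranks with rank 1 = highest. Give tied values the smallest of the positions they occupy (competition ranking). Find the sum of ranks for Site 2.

4

Sorted (descending): 37, 32, 32, 31, 31, 19
The 2 values of 32 occupy positions 2–3 → each gets rank 2.
The 2 values of 31 occupy positions 4–5 → each gets rank 4.
Site 2 values → pooled ranks: 32→2, 32→2
Rank sum = 2 + 2 = 4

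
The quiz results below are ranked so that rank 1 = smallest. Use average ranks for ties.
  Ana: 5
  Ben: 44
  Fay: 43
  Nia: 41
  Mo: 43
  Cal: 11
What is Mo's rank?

Sorted (ascending): 5, 11, 41, 43, 43, 44
The 2 values of 43 occupy positions 4–5 → average rank (4+5)/2 = 4.5.
Mo has value 43 → rank 4.5.

4.5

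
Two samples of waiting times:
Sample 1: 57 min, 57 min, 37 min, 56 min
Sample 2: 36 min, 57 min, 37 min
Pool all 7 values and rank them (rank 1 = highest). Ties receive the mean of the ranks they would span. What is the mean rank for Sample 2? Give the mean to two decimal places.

Sorted (descending): 57, 57, 57, 56, 37, 37, 36
The 3 values of 57 occupy positions 1–3 → average rank 2.
The 2 values of 37 occupy positions 5–6 → average rank (5+6)/2 = 5.5.
Sample 2 values → pooled ranks: 36→7, 57→2, 37→5.5
Mean rank = (7 + 2 + 5.5) / 3 = 4.83

4.83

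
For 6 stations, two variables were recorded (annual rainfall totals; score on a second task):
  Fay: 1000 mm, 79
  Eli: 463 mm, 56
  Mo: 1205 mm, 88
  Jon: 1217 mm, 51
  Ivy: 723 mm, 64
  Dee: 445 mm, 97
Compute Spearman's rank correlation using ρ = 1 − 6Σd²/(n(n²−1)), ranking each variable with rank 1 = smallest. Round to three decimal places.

-0.429

Ranks of variable 1: 4, 2, 5, 6, 3, 1
Ranks of variable 2: 4, 2, 5, 1, 3, 6
d = r₁ − r₂: 0, 0, 0, 5, 0, -5
d²: 0, 0, 0, 25, 0, 25; Σd² = 50
ρ = 1 − 6·50/(6·35) = 1 − 300/210 = -0.429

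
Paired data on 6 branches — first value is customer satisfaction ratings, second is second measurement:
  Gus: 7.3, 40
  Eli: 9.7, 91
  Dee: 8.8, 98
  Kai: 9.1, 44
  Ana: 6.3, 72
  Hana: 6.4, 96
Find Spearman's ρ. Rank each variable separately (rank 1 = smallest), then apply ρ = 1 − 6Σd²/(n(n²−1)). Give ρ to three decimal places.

0.029

Ranks of variable 1: 3, 6, 4, 5, 1, 2
Ranks of variable 2: 1, 4, 6, 2, 3, 5
d = r₁ − r₂: 2, 2, -2, 3, -2, -3
d²: 4, 4, 4, 9, 4, 9; Σd² = 34
ρ = 1 − 6·34/(6·35) = 1 − 204/210 = 0.029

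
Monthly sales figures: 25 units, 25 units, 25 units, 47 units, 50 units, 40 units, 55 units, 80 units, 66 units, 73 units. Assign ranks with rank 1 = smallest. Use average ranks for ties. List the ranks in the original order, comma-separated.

2, 2, 2, 5, 6, 4, 7, 10, 8, 9

Sorted (ascending): 25, 25, 25, 40, 47, 50, 55, 66, 73, 80
The 3 values of 25 occupy positions 1–3 → average rank 2.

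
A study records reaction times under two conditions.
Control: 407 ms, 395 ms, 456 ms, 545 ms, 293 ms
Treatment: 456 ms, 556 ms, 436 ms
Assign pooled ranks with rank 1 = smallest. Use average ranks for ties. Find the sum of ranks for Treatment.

17.5

Sorted (ascending): 293, 395, 407, 436, 456, 456, 545, 556
The 2 values of 456 occupy positions 5–6 → average rank (5+6)/2 = 5.5.
Treatment values → pooled ranks: 456→5.5, 556→8, 436→4
Rank sum = 5.5 + 8 + 4 = 17.5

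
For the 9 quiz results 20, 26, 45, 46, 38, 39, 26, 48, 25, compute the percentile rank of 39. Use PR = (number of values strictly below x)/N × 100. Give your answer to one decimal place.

55.6

N = 9.
Strictly below 39: 5. Equal to 39: 1.
PR = 5/9 × 100 = 55.6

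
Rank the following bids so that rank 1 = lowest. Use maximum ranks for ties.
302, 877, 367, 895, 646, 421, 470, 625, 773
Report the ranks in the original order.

Sorted (ascending): 302, 367, 421, 470, 625, 646, 773, 877, 895
No ties — each value takes its position as its rank.

1, 8, 2, 9, 6, 3, 4, 5, 7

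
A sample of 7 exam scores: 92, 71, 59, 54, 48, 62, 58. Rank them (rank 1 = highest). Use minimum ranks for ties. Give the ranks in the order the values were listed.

Sorted (descending): 92, 71, 62, 59, 58, 54, 48
No ties — each value takes its position as its rank.

1, 2, 4, 6, 7, 3, 5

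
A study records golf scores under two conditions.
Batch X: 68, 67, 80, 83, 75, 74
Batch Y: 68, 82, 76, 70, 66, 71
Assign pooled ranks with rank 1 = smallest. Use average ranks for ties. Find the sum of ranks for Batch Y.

35.5

Sorted (ascending): 66, 67, 68, 68, 70, 71, 74, 75, 76, 80, 82, 83
The 2 values of 68 occupy positions 3–4 → average rank (3+4)/2 = 3.5.
Batch Y values → pooled ranks: 68→3.5, 82→11, 76→9, 70→5, 66→1, 71→6
Rank sum = 3.5 + 11 + 9 + 5 + 1 + 6 = 35.5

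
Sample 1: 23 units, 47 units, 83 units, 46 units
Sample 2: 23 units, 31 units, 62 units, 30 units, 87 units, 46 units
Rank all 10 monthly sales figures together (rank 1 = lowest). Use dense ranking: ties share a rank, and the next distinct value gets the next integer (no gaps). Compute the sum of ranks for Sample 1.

Sorted (ascending): 23, 23, 30, 31, 46, 46, 47, 62, 83, 87
The 2 values of 23 share dense rank 1.
The 2 values of 46 share dense rank 4.
Remaining distinct values take the next consecutive integers.
Sample 1 values → pooled ranks: 23→1, 47→5, 83→7, 46→4
Rank sum = 1 + 5 + 7 + 4 = 17

17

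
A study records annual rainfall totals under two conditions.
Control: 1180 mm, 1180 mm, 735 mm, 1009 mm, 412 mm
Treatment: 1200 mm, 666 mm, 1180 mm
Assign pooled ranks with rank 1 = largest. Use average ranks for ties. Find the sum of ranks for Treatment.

11

Sorted (descending): 1200, 1180, 1180, 1180, 1009, 735, 666, 412
The 3 values of 1180 occupy positions 2–4 → average rank 3.
Treatment values → pooled ranks: 1200→1, 666→7, 1180→3
Rank sum = 1 + 7 + 3 = 11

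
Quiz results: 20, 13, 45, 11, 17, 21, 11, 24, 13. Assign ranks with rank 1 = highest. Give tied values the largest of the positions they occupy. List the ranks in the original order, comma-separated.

4, 7, 1, 9, 5, 3, 9, 2, 7

Sorted (descending): 45, 24, 21, 20, 17, 13, 13, 11, 11
The 2 values of 13 occupy positions 6–7 → each gets rank 7.
The 2 values of 11 occupy positions 8–9 → each gets rank 9.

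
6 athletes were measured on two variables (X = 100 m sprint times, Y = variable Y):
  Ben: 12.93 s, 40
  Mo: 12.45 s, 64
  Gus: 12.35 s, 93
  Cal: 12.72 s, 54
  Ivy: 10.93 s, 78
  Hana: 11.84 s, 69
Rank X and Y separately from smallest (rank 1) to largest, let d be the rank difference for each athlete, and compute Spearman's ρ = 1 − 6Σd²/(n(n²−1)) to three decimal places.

Ranks of variable 1: 6, 4, 3, 5, 1, 2
Ranks of variable 2: 1, 3, 6, 2, 5, 4
d = r₁ − r₂: 5, 1, -3, 3, -4, -2
d²: 25, 1, 9, 9, 16, 4; Σd² = 64
ρ = 1 − 6·64/(6·35) = 1 − 384/210 = -0.829

-0.829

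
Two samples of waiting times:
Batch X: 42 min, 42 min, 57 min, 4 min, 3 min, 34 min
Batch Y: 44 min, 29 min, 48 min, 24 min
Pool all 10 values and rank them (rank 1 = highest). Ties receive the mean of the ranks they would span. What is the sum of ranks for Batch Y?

20

Sorted (descending): 57, 48, 44, 42, 42, 34, 29, 24, 4, 3
The 2 values of 42 occupy positions 4–5 → average rank (4+5)/2 = 4.5.
Batch Y values → pooled ranks: 44→3, 29→7, 48→2, 24→8
Rank sum = 3 + 7 + 2 + 8 = 20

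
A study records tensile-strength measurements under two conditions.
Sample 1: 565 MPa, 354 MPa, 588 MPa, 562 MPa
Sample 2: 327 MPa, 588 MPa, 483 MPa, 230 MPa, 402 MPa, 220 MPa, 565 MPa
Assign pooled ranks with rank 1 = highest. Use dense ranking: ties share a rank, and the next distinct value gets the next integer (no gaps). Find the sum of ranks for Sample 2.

Sorted (descending): 588, 588, 565, 565, 562, 483, 402, 354, 327, 230, 220
The 2 values of 588 share dense rank 1.
The 2 values of 565 share dense rank 2.
Remaining distinct values take the next consecutive integers.
Sample 2 values → pooled ranks: 327→7, 588→1, 483→4, 230→8, 402→5, 220→9, 565→2
Rank sum = 7 + 1 + 4 + 8 + 5 + 9 + 2 = 36

36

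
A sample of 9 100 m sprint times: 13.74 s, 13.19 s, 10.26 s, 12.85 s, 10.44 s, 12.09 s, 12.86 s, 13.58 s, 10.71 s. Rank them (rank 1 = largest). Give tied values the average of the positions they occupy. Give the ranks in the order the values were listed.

1, 3, 9, 5, 8, 6, 4, 2, 7

Sorted (descending): 13.74, 13.58, 13.19, 12.86, 12.85, 12.09, 10.71, 10.44, 10.26
No ties — each value takes its position as its rank.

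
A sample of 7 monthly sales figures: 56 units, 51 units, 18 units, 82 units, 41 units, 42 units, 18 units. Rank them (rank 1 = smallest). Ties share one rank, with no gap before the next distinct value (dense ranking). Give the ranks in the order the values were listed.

Sorted (ascending): 18, 18, 41, 42, 51, 56, 82
The 2 values of 18 share dense rank 1.
Remaining distinct values take the next consecutive integers.

5, 4, 1, 6, 2, 3, 1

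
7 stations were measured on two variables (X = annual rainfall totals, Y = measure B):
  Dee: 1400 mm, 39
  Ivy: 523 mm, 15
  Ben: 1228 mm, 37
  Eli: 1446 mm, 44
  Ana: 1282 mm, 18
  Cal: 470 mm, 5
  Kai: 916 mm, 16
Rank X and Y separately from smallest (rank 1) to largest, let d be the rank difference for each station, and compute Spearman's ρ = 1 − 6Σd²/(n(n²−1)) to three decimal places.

0.964

Ranks of variable 1: 6, 2, 4, 7, 5, 1, 3
Ranks of variable 2: 6, 2, 5, 7, 4, 1, 3
d = r₁ − r₂: 0, 0, -1, 0, 1, 0, 0
d²: 0, 0, 1, 0, 1, 0, 0; Σd² = 2
ρ = 1 − 6·2/(7·48) = 1 − 12/336 = 0.964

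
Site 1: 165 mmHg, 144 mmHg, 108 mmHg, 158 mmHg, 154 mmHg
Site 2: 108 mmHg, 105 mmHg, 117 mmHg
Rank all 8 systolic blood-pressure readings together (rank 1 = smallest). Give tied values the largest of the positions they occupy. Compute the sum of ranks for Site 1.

29

Sorted (ascending): 105, 108, 108, 117, 144, 154, 158, 165
The 2 values of 108 occupy positions 2–3 → each gets rank 3.
Site 1 values → pooled ranks: 165→8, 144→5, 108→3, 158→7, 154→6
Rank sum = 8 + 5 + 3 + 7 + 6 = 29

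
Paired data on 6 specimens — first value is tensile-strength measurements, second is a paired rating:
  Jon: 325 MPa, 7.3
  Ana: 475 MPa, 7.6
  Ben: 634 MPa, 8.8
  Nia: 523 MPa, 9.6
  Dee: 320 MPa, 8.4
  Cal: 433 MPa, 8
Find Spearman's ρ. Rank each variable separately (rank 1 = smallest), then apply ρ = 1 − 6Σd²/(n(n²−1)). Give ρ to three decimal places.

Ranks of variable 1: 2, 4, 6, 5, 1, 3
Ranks of variable 2: 1, 2, 5, 6, 4, 3
d = r₁ − r₂: 1, 2, 1, -1, -3, 0
d²: 1, 4, 1, 1, 9, 0; Σd² = 16
ρ = 1 − 6·16/(6·35) = 1 − 96/210 = 0.543

0.543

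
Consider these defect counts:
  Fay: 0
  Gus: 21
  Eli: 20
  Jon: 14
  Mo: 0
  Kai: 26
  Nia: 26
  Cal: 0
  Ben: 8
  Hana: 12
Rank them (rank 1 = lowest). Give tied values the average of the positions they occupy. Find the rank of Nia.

Sorted (ascending): 0, 0, 0, 8, 12, 14, 20, 21, 26, 26
The 3 values of 0 occupy positions 1–3 → average rank 2.
The 2 values of 26 occupy positions 9–10 → average rank (9+10)/2 = 9.5.
Nia has value 26 → rank 9.5.

9.5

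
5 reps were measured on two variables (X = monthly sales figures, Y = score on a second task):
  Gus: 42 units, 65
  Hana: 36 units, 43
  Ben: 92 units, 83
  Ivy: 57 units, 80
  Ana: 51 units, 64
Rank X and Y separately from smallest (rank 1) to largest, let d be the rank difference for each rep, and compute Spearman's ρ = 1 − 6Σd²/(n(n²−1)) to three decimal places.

Ranks of variable 1: 2, 1, 5, 4, 3
Ranks of variable 2: 3, 1, 5, 4, 2
d = r₁ − r₂: -1, 0, 0, 0, 1
d²: 1, 0, 0, 0, 1; Σd² = 2
ρ = 1 − 6·2/(5·24) = 1 − 12/120 = 0.900

0.900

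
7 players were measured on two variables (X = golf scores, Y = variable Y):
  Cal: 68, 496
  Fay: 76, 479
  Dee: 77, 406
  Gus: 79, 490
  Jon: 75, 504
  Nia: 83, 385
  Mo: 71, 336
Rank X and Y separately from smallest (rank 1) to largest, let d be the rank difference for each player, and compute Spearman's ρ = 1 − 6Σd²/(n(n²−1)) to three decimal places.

Ranks of variable 1: 1, 4, 5, 6, 3, 7, 2
Ranks of variable 2: 6, 4, 3, 5, 7, 2, 1
d = r₁ − r₂: -5, 0, 2, 1, -4, 5, 1
d²: 25, 0, 4, 1, 16, 25, 1; Σd² = 72
ρ = 1 − 6·72/(7·48) = 1 − 432/336 = -0.286

-0.286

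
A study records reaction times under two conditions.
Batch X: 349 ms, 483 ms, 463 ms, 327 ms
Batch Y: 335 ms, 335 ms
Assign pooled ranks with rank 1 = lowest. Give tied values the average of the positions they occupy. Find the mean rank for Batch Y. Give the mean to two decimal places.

2.50

Sorted (ascending): 327, 335, 335, 349, 463, 483
The 2 values of 335 occupy positions 2–3 → average rank (2+3)/2 = 2.5.
Batch Y values → pooled ranks: 335→2.5, 335→2.5
Mean rank = (2.5 + 2.5) / 2 = 2.50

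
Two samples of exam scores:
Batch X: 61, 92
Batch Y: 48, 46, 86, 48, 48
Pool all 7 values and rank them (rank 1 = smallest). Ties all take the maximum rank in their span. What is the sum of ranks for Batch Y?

19

Sorted (ascending): 46, 48, 48, 48, 61, 86, 92
The 3 values of 48 occupy positions 2–4 → each gets rank 4.
Batch Y values → pooled ranks: 48→4, 46→1, 86→6, 48→4, 48→4
Rank sum = 4 + 1 + 6 + 4 + 4 = 19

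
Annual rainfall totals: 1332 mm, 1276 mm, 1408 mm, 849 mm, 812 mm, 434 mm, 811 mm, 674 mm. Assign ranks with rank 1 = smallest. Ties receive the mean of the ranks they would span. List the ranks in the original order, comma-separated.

7, 6, 8, 5, 4, 1, 3, 2

Sorted (ascending): 434, 674, 811, 812, 849, 1276, 1332, 1408
No ties — each value takes its position as its rank.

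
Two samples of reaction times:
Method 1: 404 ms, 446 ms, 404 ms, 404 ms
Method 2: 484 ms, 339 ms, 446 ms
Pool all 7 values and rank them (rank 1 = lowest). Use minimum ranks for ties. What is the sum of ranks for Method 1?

11

Sorted (ascending): 339, 404, 404, 404, 446, 446, 484
The 3 values of 404 occupy positions 2–4 → each gets rank 2.
The 2 values of 446 occupy positions 5–6 → each gets rank 5.
Method 1 values → pooled ranks: 404→2, 446→5, 404→2, 404→2
Rank sum = 2 + 5 + 2 + 2 = 11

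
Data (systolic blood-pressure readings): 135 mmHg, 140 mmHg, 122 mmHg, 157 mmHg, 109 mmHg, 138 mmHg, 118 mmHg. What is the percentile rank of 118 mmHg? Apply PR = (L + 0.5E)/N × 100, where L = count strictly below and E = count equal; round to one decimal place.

N = 7.
Strictly below 118: 1. Equal to 118: 1.
PR = (1 + 0.5·1)/7 × 100 = 21.4

21.4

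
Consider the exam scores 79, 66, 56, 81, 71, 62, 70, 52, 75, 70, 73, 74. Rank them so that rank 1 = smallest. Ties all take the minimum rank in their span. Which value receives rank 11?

Sorted (ascending): 52, 56, 62, 66, 70, 70, 71, 73, 74, 75, 79, 81
The 2 values of 70 occupy positions 5–6 → each gets rank 5.
Rank 11 → value 79.

79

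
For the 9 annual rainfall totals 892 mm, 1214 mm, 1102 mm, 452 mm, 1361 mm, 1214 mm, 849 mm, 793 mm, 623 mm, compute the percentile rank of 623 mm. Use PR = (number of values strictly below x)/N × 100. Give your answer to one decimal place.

11.1

N = 9.
Strictly below 623: 1. Equal to 623: 1.
PR = 1/9 × 100 = 11.1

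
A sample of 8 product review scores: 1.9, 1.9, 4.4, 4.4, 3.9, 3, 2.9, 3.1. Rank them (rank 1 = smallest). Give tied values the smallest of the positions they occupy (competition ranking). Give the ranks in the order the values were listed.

1, 1, 7, 7, 6, 4, 3, 5

Sorted (ascending): 1.9, 1.9, 2.9, 3, 3.1, 3.9, 4.4, 4.4
The 2 values of 1.9 occupy positions 1–2 → each gets rank 1.
The 2 values of 4.4 occupy positions 7–8 → each gets rank 7.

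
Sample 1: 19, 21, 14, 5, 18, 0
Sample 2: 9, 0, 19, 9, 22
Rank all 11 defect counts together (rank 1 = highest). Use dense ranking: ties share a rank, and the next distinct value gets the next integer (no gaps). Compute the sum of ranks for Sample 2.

24

Sorted (descending): 22, 21, 19, 19, 18, 14, 9, 9, 5, 0, 0
The 2 values of 19 share dense rank 3.
The 2 values of 9 share dense rank 6.
The 2 values of 0 share dense rank 8.
Remaining distinct values take the next consecutive integers.
Sample 2 values → pooled ranks: 9→6, 0→8, 19→3, 9→6, 22→1
Rank sum = 6 + 8 + 3 + 6 + 1 = 24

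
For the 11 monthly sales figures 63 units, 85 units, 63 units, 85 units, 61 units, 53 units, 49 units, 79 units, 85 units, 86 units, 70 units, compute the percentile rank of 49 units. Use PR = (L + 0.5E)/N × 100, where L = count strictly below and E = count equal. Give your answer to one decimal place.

4.5

N = 11.
Strictly below 49: 0. Equal to 49: 1.
PR = (0 + 0.5·1)/11 × 100 = 4.5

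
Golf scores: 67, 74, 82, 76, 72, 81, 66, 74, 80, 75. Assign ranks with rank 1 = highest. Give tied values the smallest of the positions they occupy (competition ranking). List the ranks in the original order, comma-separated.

9, 6, 1, 4, 8, 2, 10, 6, 3, 5

Sorted (descending): 82, 81, 80, 76, 75, 74, 74, 72, 67, 66
The 2 values of 74 occupy positions 6–7 → each gets rank 6.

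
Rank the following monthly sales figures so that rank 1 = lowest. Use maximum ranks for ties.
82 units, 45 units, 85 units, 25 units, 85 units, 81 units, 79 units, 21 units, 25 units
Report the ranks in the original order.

Sorted (ascending): 21, 25, 25, 45, 79, 81, 82, 85, 85
The 2 values of 25 occupy positions 2–3 → each gets rank 3.
The 2 values of 85 occupy positions 8–9 → each gets rank 9.

7, 4, 9, 3, 9, 6, 5, 1, 3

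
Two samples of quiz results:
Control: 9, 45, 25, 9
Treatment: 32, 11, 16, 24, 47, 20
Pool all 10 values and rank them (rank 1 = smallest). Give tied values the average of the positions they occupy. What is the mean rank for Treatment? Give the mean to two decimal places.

Sorted (ascending): 9, 9, 11, 16, 20, 24, 25, 32, 45, 47
The 2 values of 9 occupy positions 1–2 → average rank (1+2)/2 = 1.5.
Treatment values → pooled ranks: 32→8, 11→3, 16→4, 24→6, 47→10, 20→5
Mean rank = (8 + 3 + 4 + 6 + 10 + 5) / 6 = 6.00

6.00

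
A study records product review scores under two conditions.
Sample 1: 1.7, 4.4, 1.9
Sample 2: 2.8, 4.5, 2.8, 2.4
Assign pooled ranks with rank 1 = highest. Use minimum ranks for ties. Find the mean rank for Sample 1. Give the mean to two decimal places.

5.00

Sorted (descending): 4.5, 4.4, 2.8, 2.8, 2.4, 1.9, 1.7
The 2 values of 2.8 occupy positions 3–4 → each gets rank 3.
Sample 1 values → pooled ranks: 1.7→7, 4.4→2, 1.9→6
Mean rank = (7 + 2 + 6) / 3 = 5.00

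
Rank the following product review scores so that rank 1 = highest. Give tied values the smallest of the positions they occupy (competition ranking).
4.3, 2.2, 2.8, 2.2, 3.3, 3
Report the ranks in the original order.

1, 5, 4, 5, 2, 3

Sorted (descending): 4.3, 3.3, 3, 2.8, 2.2, 2.2
The 2 values of 2.2 occupy positions 5–6 → each gets rank 5.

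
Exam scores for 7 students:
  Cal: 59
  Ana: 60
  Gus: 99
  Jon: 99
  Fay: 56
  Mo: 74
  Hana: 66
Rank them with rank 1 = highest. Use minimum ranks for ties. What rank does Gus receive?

1

Sorted (descending): 99, 99, 74, 66, 60, 59, 56
The 2 values of 99 occupy positions 1–2 → each gets rank 1.
Gus has value 99 → rank 1.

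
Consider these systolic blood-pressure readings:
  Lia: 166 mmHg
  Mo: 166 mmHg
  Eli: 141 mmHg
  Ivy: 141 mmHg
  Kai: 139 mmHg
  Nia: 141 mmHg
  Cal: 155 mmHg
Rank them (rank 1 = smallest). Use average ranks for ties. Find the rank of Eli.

Sorted (ascending): 139, 141, 141, 141, 155, 166, 166
The 3 values of 141 occupy positions 2–4 → average rank 3.
The 2 values of 166 occupy positions 6–7 → average rank (6+7)/2 = 6.5.
Eli has value 141 mmHg → rank 3.

3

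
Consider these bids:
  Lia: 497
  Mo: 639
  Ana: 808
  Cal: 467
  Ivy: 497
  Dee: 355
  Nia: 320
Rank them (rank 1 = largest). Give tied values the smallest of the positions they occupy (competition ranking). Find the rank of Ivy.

3

Sorted (descending): 808, 639, 497, 497, 467, 355, 320
The 2 values of 497 occupy positions 3–4 → each gets rank 3.
Ivy has value 497 → rank 3.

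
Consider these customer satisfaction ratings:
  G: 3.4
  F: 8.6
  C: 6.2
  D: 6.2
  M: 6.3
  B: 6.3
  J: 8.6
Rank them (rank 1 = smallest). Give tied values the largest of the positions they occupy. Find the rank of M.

5

Sorted (ascending): 3.4, 6.2, 6.2, 6.3, 6.3, 8.6, 8.6
The 2 values of 6.2 occupy positions 2–3 → each gets rank 3.
The 2 values of 6.3 occupy positions 4–5 → each gets rank 5.
The 2 values of 8.6 occupy positions 6–7 → each gets rank 7.
M has value 6.3 → rank 5.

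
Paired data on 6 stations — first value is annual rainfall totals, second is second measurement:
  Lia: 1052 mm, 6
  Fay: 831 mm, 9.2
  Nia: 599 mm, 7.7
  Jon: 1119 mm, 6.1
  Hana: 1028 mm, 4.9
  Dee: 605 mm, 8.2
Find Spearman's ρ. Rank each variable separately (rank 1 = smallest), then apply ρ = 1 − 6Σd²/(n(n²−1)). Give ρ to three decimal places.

Ranks of variable 1: 5, 3, 1, 6, 4, 2
Ranks of variable 2: 2, 6, 4, 3, 1, 5
d = r₁ − r₂: 3, -3, -3, 3, 3, -3
d²: 9, 9, 9, 9, 9, 9; Σd² = 54
ρ = 1 − 6·54/(6·35) = 1 − 324/210 = -0.543

-0.543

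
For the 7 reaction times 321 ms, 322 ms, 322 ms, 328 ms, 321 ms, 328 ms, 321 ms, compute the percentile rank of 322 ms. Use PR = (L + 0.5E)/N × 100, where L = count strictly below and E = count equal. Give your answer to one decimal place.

57.1

N = 7.
Strictly below 322: 3. Equal to 322: 2.
PR = (3 + 0.5·2)/7 × 100 = 57.1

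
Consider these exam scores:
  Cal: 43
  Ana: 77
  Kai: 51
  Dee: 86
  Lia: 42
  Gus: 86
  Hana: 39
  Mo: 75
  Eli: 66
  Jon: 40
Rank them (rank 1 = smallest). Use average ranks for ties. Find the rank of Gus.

Sorted (ascending): 39, 40, 42, 43, 51, 66, 75, 77, 86, 86
The 2 values of 86 occupy positions 9–10 → average rank (9+10)/2 = 9.5.
Gus has value 86 → rank 9.5.

9.5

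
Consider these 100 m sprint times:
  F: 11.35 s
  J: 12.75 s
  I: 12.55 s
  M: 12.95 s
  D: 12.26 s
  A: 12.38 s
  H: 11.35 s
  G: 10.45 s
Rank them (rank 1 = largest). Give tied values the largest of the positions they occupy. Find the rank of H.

7

Sorted (descending): 12.95, 12.75, 12.55, 12.38, 12.26, 11.35, 11.35, 10.45
The 2 values of 11.35 occupy positions 6–7 → each gets rank 7.
H has value 11.35 s → rank 7.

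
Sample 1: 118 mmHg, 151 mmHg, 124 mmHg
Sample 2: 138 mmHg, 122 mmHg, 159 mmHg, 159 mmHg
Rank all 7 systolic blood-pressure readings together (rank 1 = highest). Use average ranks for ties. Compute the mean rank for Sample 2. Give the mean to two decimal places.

3.25

Sorted (descending): 159, 159, 151, 138, 124, 122, 118
The 2 values of 159 occupy positions 1–2 → average rank (1+2)/2 = 1.5.
Sample 2 values → pooled ranks: 138→4, 122→6, 159→1.5, 159→1.5
Mean rank = (4 + 6 + 1.5 + 1.5) / 4 = 3.25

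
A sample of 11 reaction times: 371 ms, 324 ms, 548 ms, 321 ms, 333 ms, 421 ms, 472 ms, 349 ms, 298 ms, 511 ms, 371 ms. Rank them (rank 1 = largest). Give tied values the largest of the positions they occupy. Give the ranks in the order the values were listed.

6, 9, 1, 10, 8, 4, 3, 7, 11, 2, 6

Sorted (descending): 548, 511, 472, 421, 371, 371, 349, 333, 324, 321, 298
The 2 values of 371 occupy positions 5–6 → each gets rank 6.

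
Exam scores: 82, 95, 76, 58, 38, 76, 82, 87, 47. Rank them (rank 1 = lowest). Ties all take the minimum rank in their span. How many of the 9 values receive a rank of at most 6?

Sorted (ascending): 38, 47, 58, 76, 76, 82, 82, 87, 95
The 2 values of 76 occupy positions 4–5 → each gets rank 4.
The 2 values of 82 occupy positions 6–7 → each gets rank 6.
Ranks ≤ 6: {1, 2, 3, 4, 4, 6, 6} → 7 values.

7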